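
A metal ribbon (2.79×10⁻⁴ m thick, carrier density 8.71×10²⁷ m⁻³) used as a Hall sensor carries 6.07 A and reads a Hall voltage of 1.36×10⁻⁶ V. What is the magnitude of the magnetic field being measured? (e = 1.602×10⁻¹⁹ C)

From V_H = IB/(n e t), B = V_H n e t / I.
B = (1.36×10⁻⁶)(8.71×10²⁷)(1.602×10⁻¹⁹)(2.79×10⁻⁴)/6.07 ≈ 0.0872 T.

B ≈ 0.0872 T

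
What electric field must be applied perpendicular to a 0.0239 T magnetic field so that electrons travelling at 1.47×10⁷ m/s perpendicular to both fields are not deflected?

For straight-line motion qE = qvB, so E = vB.
E = 1.47×10⁷ × 0.0239 = 3.51×10⁵ V/m.

E = 3.51×10⁵ V/m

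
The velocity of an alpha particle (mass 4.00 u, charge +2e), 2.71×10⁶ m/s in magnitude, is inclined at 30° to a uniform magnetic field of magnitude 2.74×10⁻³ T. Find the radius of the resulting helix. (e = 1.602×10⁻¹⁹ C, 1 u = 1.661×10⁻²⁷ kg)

r ≈ 10.3 m

v⊥ = v sinθ = 2.71×10⁶·sin30° ≈ 1.355×10⁶ m/s.
r = m v⊥/(|q|B) = (6.644×10⁻²⁷)(1.355×10⁶)/((3.204×10⁻¹⁹)(2.74×10⁻³)) ≈ 10.3 m.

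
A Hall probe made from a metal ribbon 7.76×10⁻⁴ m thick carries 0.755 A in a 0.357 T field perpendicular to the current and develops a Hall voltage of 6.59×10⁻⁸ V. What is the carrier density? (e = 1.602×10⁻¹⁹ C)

From V_H = IB/(n e t), n = IB/(V_H e t).
n = (0.755)(0.357)/((6.59×10⁻⁸)(1.602×10⁻¹⁹)(7.76×10⁻⁴)) ≈ 3.29×10²⁸ m⁻³.

n ≈ 3.29×10²⁸ m⁻³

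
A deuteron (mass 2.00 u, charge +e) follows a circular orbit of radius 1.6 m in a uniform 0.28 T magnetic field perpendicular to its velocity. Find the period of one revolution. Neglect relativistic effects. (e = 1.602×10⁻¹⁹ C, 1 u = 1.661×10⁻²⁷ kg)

T ≈ 4.7×10⁻⁷ s

The cyclotron period depends only on m, q, B: T = 2πm/(|q|B).
T = 2π(3.322×10⁻²⁷)/((1.602×10⁻¹⁹)(0.28)) ≈ 4.7×10⁻⁷ s.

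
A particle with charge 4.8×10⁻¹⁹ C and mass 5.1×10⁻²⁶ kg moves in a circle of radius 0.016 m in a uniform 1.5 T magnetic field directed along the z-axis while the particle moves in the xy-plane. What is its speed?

From |q|vB = mv²/r, v = |q|Br/m.
v = (4.8×10⁻¹⁹)(1.5)(0.016)/5.1×10⁻²⁶ ≈ 2.3×10⁵ m/s.

v ≈ 2.3×10⁵ m/s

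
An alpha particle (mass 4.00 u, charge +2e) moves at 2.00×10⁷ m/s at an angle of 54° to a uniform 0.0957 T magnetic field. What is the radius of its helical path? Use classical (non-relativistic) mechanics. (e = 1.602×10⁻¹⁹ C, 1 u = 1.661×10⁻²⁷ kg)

r ≈ 3.51 m

v⊥ = v sinθ = 2.00×10⁷·sin54° ≈ 1.618×10⁷ m/s.
r = m v⊥/(|q|B) = (6.644×10⁻²⁷)(1.618×10⁷)/((3.204×10⁻¹⁹)(0.0957)) ≈ 3.51 m.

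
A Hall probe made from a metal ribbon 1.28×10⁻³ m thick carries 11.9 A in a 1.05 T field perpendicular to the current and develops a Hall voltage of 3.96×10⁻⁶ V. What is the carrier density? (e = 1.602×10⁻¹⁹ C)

n ≈ 1.54×10²⁸ m⁻³

From V_H = IB/(n e t), n = IB/(V_H e t).
n = (11.9)(1.05)/((3.96×10⁻⁶)(1.602×10⁻¹⁹)(1.28×10⁻³)) ≈ 1.54×10²⁸ m⁻³.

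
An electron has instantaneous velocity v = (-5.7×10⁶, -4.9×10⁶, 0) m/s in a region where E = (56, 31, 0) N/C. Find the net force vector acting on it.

F ≈ (-8.97×10⁻¹⁸, -4.97×10⁻¹⁸, 0) N

Only an electric field acts, so F = qE = (−1.602×10⁻¹⁹ C)·(56.0, 31.0, 0) = (-8.97×10⁻¹⁸, -4.97×10⁻¹⁸, 0) N.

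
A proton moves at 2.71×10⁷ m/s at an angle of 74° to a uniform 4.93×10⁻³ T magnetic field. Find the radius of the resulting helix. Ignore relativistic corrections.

r ≈ 55.2 m

v⊥ = v sinθ = 2.71×10⁷·sin74° ≈ 2.605×10⁷ m/s.
r = m v⊥/(|q|B) = (1.673×10⁻²⁷)(2.605×10⁷)/((1.602×10⁻¹⁹)(4.93×10⁻³)) ≈ 55.2 m.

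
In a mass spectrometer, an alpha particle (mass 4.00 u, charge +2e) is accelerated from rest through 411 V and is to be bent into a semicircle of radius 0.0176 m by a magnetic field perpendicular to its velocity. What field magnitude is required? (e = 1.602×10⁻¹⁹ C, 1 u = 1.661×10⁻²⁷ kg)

v = √(2|q|V/m) = √(2·3.204×10⁻¹⁹·411/6.644×10⁻²⁷) ≈ 1.991×10⁵ m/s.
B = mv/(|q|r) = (6.644×10⁻²⁷)(1.991×10⁵)/((3.204×10⁻¹⁹)(0.0176)) ≈ 0.235 T.

B ≈ 0.235 T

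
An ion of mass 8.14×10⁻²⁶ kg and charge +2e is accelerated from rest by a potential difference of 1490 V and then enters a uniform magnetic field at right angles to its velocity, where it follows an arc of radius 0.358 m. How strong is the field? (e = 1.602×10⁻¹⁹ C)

B ≈ 0.0769 T

v = √(2|q|V/m) = √(2·3.204×10⁻¹⁹·1490/8.14×10⁻²⁶) ≈ 1.083×10⁵ m/s.
B = mv/(|q|r) = (8.14×10⁻²⁶)(1.083×10⁵)/((3.204×10⁻¹⁹)(0.358)) ≈ 0.0769 T.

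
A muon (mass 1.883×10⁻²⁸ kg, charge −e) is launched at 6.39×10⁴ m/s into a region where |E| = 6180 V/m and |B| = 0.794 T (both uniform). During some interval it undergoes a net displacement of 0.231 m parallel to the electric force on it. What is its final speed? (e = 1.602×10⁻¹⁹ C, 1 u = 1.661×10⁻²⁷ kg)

v_f ≈ 1.56×10⁶ m/s

B does no work; ΔKE = |q|E d.
½mv_f² = ½mv₀² + |q|Ed = ½(1.883×10⁻²⁸)(6.39×10⁴)² + (1.602×10⁻¹⁹)(6180)(0.231) ≈ 3.844×10⁻¹⁹ J + 2.287×10⁻¹⁶ J ≈ 2.291×10⁻¹⁶ J.
v_f = √(2·2.291×10⁻¹⁶/1.883×10⁻²⁸) ≈ 1.56×10⁶ m/s.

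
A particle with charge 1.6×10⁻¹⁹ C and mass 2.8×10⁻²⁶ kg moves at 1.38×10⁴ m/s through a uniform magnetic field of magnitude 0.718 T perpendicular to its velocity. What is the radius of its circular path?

r ≈ 3.36×10⁻³ m

The magnetic force provides the centripetal force: |q|vB = mv²/r.
r = mv/(|q|B) = (2.8×10⁻²⁶)(1.38×10⁴)/((1.6×10⁻¹⁹)(0.718)) ≈ 3.36×10⁻³ m.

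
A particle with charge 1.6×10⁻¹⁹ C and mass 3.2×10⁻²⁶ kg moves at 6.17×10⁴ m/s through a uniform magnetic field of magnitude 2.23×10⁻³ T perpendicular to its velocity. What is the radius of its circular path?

The magnetic force provides the centripetal force: |q|vB = mv²/r.
r = mv/(|q|B) = (3.2×10⁻²⁶)(6.17×10⁴)/((1.6×10⁻¹⁹)(2.23×10⁻³)) ≈ 5.53 m.

r ≈ 5.53 m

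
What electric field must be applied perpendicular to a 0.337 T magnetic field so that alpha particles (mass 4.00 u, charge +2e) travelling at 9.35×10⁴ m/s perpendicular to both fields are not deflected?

E = 3.15×10⁴ V/m

For straight-line motion qE = qvB, so E = vB.
E = 9.35×10⁴ × 0.337 = 3.15×10⁴ V/m.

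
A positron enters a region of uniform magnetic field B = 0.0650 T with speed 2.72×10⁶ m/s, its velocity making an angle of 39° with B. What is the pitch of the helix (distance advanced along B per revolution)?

p ≈ 1.16×10⁻³ m

v∥ = v cosθ = 2.72×10⁶·cos39° ≈ 2.114×10⁶ m/s.
T = 2πm/(|q|B) = 2π(9.109×10⁻³¹)/((1.602×10⁻¹⁹)(0.0650)) ≈ 5.496×10⁻¹⁰ s.
pitch = v∥ T = (2.114×10⁶)(5.496×10⁻¹⁰) ≈ 1.16×10⁻³ m.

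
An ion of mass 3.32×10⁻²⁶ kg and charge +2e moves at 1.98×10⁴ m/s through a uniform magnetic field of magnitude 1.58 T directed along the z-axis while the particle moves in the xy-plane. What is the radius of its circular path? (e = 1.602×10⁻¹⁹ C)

r ≈ 1.30×10⁻³ m

The magnetic force provides the centripetal force: |q|vB = mv²/r.
r = mv/(|q|B) = (3.32×10⁻²⁶)(1.98×10⁴)/((3.204×10⁻¹⁹)(1.58)) ≈ 1.30×10⁻³ m.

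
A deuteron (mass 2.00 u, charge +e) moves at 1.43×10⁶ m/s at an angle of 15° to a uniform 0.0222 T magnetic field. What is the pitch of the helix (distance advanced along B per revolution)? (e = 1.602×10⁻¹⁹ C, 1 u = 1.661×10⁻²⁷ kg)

v∥ = v cosθ = 1.43×10⁶·cos15° ≈ 1.381×10⁶ m/s.
T = 2πm/(|q|B) = 2π(3.322×10⁻²⁷)/((1.602×10⁻¹⁹)(0.0222)) ≈ 5.869×10⁻⁶ s.
pitch = v∥ T = (1.381×10⁶)(5.869×10⁻⁶) ≈ 8.11 m.

p ≈ 8.11 m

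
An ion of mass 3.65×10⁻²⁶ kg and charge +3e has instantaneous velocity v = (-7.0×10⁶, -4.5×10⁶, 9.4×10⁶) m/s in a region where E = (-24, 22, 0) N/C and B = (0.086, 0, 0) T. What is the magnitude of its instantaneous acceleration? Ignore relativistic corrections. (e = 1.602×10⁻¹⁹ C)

|a| ≈ 1.18×10¹³ m/s²

v×B = (0, 8.08×10⁵, 3.87×10⁵) N/C.
E + v×B = (-24.0, 8.08×10⁵, 3.87×10⁵) N/C.
F = q(E + v×B) = (4.806×10⁻¹⁹ C)·(-24.0, 8.08×10⁵, 3.87×10⁵) = (-1.15×10⁻¹⁷, 3.89×10⁻¹³, 1.86×10⁻¹³) N.
|a| = |F|/m = 4.308×10⁻¹³/3.65×10⁻²⁶ ≈ 1.18×10¹³ m/s².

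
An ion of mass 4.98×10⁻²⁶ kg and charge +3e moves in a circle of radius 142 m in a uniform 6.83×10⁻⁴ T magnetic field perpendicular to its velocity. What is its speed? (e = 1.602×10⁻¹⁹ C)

v ≈ 9.36×10⁵ m/s

From |q|vB = mv²/r, v = |q|Br/m.
v = (4.806×10⁻¹⁹)(6.83×10⁻⁴)(142)/4.98×10⁻²⁶ ≈ 9.36×10⁵ m/s.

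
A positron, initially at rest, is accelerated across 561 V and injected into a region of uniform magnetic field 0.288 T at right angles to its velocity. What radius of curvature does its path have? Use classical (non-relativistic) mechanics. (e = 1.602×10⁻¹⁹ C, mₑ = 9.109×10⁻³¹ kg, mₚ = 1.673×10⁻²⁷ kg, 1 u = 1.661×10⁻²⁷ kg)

Acceleration: |q|V = ½mv² ⇒ v = √(2|q|V/m) = √(2·1.602×10⁻¹⁹·561/9.109×10⁻³¹) ≈ 1.405×10⁷ m/s.
In the field: r = mv/(|q|B) = (9.109×10⁻³¹)(1.405×10⁷)/((1.602×10⁻¹⁹)(0.288)) ≈ 2.77×10⁻⁴ m.

r ≈ 2.77×10⁻⁴ m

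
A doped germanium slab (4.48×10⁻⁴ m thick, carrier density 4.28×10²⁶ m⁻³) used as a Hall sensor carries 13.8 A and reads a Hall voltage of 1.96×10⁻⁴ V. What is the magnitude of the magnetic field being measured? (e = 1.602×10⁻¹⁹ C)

B ≈ 0.436 T

From V_H = IB/(n e t), B = V_H n e t / I.
B = (1.96×10⁻⁴)(4.28×10²⁶)(1.602×10⁻¹⁹)(4.48×10⁻⁴)/13.8 ≈ 0.436 T.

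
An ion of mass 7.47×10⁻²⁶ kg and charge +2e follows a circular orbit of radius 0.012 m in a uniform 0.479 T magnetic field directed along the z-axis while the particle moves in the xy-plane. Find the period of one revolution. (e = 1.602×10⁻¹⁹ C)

T ≈ 3.06×10⁻⁶ s

The cyclotron period depends only on m, q, B: T = 2πm/(|q|B).
T = 2π(7.47×10⁻²⁶)/((3.204×10⁻¹⁹)(0.479)) ≈ 3.06×10⁻⁶ s.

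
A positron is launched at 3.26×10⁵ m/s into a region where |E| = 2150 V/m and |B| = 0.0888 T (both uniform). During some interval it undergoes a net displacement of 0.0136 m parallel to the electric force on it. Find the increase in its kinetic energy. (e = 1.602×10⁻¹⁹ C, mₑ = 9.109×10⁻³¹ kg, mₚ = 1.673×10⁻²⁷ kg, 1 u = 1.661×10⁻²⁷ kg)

The magnetic force is always ⟂ v and does no work; only the electric force changes KE.
ΔKE = F_E · d = |q|E d = (1.602×10⁻¹⁹)(2150)(0.0136) ≈ 4.68×10⁻¹⁸ J.

ΔKE ≈ 4.68×10⁻¹⁸ J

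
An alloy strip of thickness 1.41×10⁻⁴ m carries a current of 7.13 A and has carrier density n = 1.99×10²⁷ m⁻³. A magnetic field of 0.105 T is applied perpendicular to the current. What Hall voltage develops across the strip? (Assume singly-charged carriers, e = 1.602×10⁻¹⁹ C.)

V_H ≈ 1.67×10⁻⁵ V

V_H = IB/(n e t).
V_H = (7.13)(0.105)/((1.99×10²⁷)(1.602×10⁻¹⁹)(1.41×10⁻⁴)) ≈ 1.67×10⁻⁵ V.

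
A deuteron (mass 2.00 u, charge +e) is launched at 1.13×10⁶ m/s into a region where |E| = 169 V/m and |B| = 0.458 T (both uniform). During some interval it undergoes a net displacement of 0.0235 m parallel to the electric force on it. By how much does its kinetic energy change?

ΔKE ≈ 6.36×10⁻¹⁹ J

The magnetic force is always ⟂ v and does no work; only the electric force changes KE.
ΔKE = F_E · d = |q|E d = (1.602×10⁻¹⁹)(169)(0.0235) ≈ 6.36×10⁻¹⁹ J.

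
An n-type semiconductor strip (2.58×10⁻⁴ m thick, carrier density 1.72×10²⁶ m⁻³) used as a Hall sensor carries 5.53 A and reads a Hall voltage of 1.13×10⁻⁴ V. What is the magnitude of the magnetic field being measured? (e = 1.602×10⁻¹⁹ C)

B ≈ 0.145 T

From V_H = IB/(n e t), B = V_H n e t / I.
B = (1.13×10⁻⁴)(1.72×10²⁶)(1.602×10⁻¹⁹)(2.58×10⁻⁴)/5.53 ≈ 0.145 T.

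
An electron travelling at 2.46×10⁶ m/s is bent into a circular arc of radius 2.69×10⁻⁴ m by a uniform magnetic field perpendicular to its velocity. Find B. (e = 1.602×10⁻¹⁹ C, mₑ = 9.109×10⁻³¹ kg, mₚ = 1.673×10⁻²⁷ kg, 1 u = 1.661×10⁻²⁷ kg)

B ≈ 0.0520 T

From |q|vB = mv²/r, B = mv/(|q|r).
B = (9.109×10⁻³¹)(2.46×10⁶)/((1.602×10⁻¹⁹)(2.69×10⁻⁴)) ≈ 0.0520 T.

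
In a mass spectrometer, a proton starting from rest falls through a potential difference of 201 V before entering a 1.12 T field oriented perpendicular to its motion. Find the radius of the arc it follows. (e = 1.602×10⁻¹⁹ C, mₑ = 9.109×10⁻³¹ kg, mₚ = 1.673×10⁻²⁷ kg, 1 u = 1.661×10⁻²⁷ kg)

Acceleration: |q|V = ½mv² ⇒ v = √(2|q|V/m) = √(2·1.602×10⁻¹⁹·201/1.673×10⁻²⁷) ≈ 1.962×10⁵ m/s.
In the field: r = mv/(|q|B) = (1.673×10⁻²⁷)(1.962×10⁵)/((1.602×10⁻¹⁹)(1.12)) ≈ 1.83×10⁻³ m.

r ≈ 1.83×10⁻³ m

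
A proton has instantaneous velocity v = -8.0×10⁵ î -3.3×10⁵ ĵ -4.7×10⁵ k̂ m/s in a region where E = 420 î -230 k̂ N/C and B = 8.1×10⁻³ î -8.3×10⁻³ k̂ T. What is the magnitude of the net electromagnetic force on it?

|F| ≈ 1.79×10⁻¹⁵ N

v×B = (2740, -1.04×10⁴, 2670) N/C.
E + v×B = (3160, -1.04×10⁴, 2440) N/C.
F = q(E + v×B) = (1.602×10⁻¹⁹ C)·(3160, -1.04×10⁴, 2440) = (5.06×10⁻¹⁶, -1.67×10⁻¹⁵, 3.91×10⁻¹⁶) N.
|F| = 1.79×10⁻¹⁵ N.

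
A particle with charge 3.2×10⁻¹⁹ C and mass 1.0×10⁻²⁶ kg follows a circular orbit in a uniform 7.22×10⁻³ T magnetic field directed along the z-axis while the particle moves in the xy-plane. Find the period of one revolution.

T ≈ 2.72×10⁻⁵ s

The cyclotron period depends only on m, q, B: T = 2πm/(|q|B).
T = 2π(1.0×10⁻²⁶)/((3.2×10⁻¹⁹)(7.22×10⁻³)) ≈ 2.72×10⁻⁵ s.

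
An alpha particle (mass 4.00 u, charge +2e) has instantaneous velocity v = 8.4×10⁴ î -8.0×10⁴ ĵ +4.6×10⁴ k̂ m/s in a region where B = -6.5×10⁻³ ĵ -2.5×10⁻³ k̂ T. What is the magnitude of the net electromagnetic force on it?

v×B = (499, 210, -546) N/C.
F = q v×B = (3.204×10⁻¹⁹ C)·(499, 210, -546) = (1.60×10⁻¹⁶, 6.73×10⁻¹⁷, -1.75×10⁻¹⁶) N.
|F| = 2.46×10⁻¹⁶ N.

|F| ≈ 2.46×10⁻¹⁶ N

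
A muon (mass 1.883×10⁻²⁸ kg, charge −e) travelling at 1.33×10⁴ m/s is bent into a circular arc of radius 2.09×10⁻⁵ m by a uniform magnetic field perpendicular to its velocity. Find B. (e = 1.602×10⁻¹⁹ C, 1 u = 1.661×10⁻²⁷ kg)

From |q|vB = mv²/r, B = mv/(|q|r).
B = (1.883×10⁻²⁸)(1.33×10⁴)/((1.602×10⁻¹⁹)(2.09×10⁻⁵)) ≈ 0.748 T.

B ≈ 0.748 T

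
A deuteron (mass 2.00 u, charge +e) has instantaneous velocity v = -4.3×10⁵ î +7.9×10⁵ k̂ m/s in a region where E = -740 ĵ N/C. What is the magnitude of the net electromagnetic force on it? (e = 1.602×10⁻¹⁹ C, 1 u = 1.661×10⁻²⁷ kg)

|F| ≈ 1.19×10⁻¹⁶ N

Only an electric field acts, so F = qE = (1.602×10⁻¹⁹ C)·(0, -740, 0) = (0, -1.19×10⁻¹⁶, 0) N.
|F| = 1.19×10⁻¹⁶ N.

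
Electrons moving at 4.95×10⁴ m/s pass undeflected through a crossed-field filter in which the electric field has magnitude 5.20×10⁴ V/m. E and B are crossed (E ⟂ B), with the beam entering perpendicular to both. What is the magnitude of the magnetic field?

B = 1.05 T

Balance of forces in the selector: qE = qvB ⇒ B = E/v.
B = 5.20×10⁴/4.95×10⁴ = 1.05 T.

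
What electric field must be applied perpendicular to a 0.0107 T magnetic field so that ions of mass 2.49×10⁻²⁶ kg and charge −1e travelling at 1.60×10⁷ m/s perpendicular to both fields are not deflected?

For straight-line motion qE = qvB, so E = vB.
E = 1.60×10⁷ × 0.0107 = 1.71×10⁵ V/m.

E = 1.71×10⁵ V/m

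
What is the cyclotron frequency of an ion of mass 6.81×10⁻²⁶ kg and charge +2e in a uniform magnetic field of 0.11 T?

f = |q|B/(2πm).
f = (3.204×10⁻¹⁹)(0.11)/(2π·6.81×10⁻²⁶) ≈ 8.2×10⁴ Hz.

f ≈ 8.2×10⁴ Hz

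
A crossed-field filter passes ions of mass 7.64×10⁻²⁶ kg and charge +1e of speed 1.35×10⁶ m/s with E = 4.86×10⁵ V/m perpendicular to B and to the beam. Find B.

Balance of forces in the selector: qE = qvB ⇒ B = E/v.
B = 4.86×10⁵/1.35×10⁶ = 0.360 T.

B = 0.360 T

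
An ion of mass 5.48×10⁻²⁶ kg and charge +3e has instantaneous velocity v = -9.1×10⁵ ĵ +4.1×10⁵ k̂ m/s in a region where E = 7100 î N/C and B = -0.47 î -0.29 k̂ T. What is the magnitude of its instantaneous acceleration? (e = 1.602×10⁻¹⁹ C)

v×B = (2.64×10⁵, -1.93×10⁵, -4.28×10⁵) N/C.
E + v×B = (2.71×10⁵, -1.93×10⁵, -4.28×10⁵) N/C.
F = q(E + v×B) = (4.806×10⁻¹⁹ C)·(2.71×10⁵, -1.93×10⁵, -4.28×10⁵) = (1.30×10⁻¹³, -9.26×10⁻¹⁴, -2.06×10⁻¹³) N.
|a| = |F|/m = 2.604×10⁻¹³/5.48×10⁻²⁶ ≈ 4.75×10¹² m/s².

|a| ≈ 4.75×10¹² m/s²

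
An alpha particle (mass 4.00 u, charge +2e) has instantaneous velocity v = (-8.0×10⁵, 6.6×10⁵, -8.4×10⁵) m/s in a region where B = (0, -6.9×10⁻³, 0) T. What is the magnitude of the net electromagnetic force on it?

|F| ≈ 2.56×10⁻¹⁵ N

v×B = (-5800, 0, 5520) N/C.
F = q v×B = (3.204×10⁻¹⁹ C)·(-5800, 0, 5520) = (-1.86×10⁻¹⁵, 0, 1.77×10⁻¹⁵) N.
|F| = 2.56×10⁻¹⁵ N.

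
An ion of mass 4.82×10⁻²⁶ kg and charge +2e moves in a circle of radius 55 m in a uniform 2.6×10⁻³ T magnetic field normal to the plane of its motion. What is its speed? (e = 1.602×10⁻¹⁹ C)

From |q|vB = mv²/r, v = |q|Br/m.
v = (3.204×10⁻¹⁹)(2.6×10⁻³)(55)/4.82×10⁻²⁶ ≈ 9.5×10⁵ m/s.

v ≈ 9.5×10⁵ m/s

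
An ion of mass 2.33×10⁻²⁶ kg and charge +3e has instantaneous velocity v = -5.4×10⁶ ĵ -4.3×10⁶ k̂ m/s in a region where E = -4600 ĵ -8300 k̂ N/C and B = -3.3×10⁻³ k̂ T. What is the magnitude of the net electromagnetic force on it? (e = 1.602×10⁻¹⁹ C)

v×B = (1.78×10⁴, 0, 0) N/C.
E + v×B = (1.78×10⁴, -4600, -8300) N/C.
F = q(E + v×B) = (4.806×10⁻¹⁹ C)·(1.78×10⁴, -4600, -8300) = (8.56×10⁻¹⁵, -2.21×10⁻¹⁵, -3.99×10⁻¹⁵) N.
|F| = 9.70×10⁻¹⁵ N.

|F| ≈ 9.70×10⁻¹⁵ N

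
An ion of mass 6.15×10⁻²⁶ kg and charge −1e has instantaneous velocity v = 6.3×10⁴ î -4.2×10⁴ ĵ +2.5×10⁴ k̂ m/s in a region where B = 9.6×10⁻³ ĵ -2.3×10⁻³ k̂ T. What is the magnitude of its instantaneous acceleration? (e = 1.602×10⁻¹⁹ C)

|a| ≈ 1.66×10⁹ m/s²

v×B = (-143, 145, 605) N/C.
F = q v×B = (−1.602×10⁻¹⁹ C)·(-143, 145, 605) = (2.30×10⁻¹⁷, -2.32×10⁻¹⁷, -9.69×10⁻¹⁷) N.
|a| = |F|/m = 1.022×10⁻¹⁶/6.15×10⁻²⁶ ≈ 1.66×10⁹ m/s².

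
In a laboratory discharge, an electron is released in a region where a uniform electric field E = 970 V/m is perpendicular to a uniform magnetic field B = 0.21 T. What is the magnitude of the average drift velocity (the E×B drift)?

v_d ≈ 4600 m/s

The E×B drift speed is v_d = E/B.
v_d = 970/0.21 = 4600 m/s.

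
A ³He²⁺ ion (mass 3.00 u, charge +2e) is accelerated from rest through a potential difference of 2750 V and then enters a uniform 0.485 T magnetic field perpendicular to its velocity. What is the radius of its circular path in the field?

Acceleration: |q|V = ½mv² ⇒ v = √(2|q|V/m) = √(2·3.204×10⁻¹⁹·2750/4.983×10⁻²⁷) ≈ 5.947×10⁵ m/s.
In the field: r = mv/(|q|B) = (4.983×10⁻²⁷)(5.947×10⁵)/((3.204×10⁻¹⁹)(0.485)) ≈ 0.0191 m.

r ≈ 0.0191 m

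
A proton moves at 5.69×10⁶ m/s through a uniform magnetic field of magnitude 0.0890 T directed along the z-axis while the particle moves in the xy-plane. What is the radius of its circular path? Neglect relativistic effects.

r ≈ 0.668 m

The magnetic force provides the centripetal force: |q|vB = mv²/r.
r = mv/(|q|B) = (1.673×10⁻²⁷)(5.69×10⁶)/((1.602×10⁻¹⁹)(0.0890)) ≈ 0.668 m.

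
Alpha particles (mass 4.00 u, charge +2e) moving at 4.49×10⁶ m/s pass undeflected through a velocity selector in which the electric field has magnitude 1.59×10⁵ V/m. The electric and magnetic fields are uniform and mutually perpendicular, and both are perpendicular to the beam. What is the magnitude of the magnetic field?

Balance of forces in the selector: qE = qvB ⇒ B = E/v.
B = 1.59×10⁵/4.49×10⁶ = 0.0354 T.

B = 0.0354 T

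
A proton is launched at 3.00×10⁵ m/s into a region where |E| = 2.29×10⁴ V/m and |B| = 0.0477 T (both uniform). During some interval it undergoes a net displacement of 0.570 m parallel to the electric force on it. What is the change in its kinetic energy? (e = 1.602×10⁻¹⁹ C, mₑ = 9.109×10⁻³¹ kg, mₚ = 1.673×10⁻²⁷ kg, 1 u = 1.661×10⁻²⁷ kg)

ΔKE ≈ 2.09×10⁻¹⁵ J

The magnetic force is always ⟂ v and does no work; only the electric force changes KE.
ΔKE = F_E · d = |q|E d = (1.602×10⁻¹⁹)(2.29×10⁴)(0.570) ≈ 2.09×10⁻¹⁵ J.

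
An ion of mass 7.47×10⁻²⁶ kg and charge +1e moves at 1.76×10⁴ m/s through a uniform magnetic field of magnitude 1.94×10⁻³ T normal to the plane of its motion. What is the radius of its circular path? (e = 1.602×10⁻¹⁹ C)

r ≈ 4.23 m

The magnetic force provides the centripetal force: |q|vB = mv²/r.
r = mv/(|q|B) = (7.47×10⁻²⁶)(1.76×10⁴)/((1.602×10⁻¹⁹)(1.94×10⁻³)) ≈ 4.23 m.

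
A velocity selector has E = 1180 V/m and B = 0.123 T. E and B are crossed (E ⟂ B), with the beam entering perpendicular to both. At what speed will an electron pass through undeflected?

Straight-line motion ⇒ electric and magnetic forces cancel, so E = vB.
v = E/B = 1180/0.123 = 9590 m/s.

v = 9590 m/s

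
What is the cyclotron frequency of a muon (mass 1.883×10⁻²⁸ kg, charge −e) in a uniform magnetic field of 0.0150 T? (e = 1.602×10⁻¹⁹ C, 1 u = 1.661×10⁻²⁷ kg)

f = |q|B/(2πm).
f = (1.602×10⁻¹⁹)(0.0150)/(2π·1.883×10⁻²⁸) ≈ 2.03×10⁶ Hz.

f ≈ 2.03×10⁶ Hz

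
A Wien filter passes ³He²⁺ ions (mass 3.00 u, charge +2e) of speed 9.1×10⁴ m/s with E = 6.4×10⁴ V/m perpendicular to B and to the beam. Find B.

Balance of forces in the selector: qE = qvB ⇒ B = E/v.
B = 6.4×10⁴/9.1×10⁴ = 0.70 T.

B = 0.70 T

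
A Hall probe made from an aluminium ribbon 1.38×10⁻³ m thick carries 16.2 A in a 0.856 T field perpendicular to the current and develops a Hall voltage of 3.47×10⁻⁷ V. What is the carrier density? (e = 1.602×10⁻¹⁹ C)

n ≈ 1.81×10²⁹ m⁻³

From V_H = IB/(n e t), n = IB/(V_H e t).
n = (16.2)(0.856)/((3.47×10⁻⁷)(1.602×10⁻¹⁹)(1.38×10⁻³)) ≈ 1.81×10²⁹ m⁻³.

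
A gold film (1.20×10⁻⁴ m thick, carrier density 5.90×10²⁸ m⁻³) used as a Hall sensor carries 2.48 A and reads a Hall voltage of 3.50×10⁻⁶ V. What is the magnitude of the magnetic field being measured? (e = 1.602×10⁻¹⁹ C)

B ≈ 1.60 T

From V_H = IB/(n e t), B = V_H n e t / I.
B = (3.50×10⁻⁶)(5.90×10²⁸)(1.602×10⁻¹⁹)(1.20×10⁻⁴)/2.48 ≈ 1.60 T.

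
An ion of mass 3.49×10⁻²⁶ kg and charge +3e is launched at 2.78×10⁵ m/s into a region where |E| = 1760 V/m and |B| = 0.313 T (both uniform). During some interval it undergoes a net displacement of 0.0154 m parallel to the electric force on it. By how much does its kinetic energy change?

The magnetic force is always ⟂ v and does no work; only the electric force changes KE.
ΔKE = F_E · d = |q|E d = (4.806×10⁻¹⁹)(1760)(0.0154) ≈ 1.30×10⁻¹⁷ J.

ΔKE ≈ 1.30×10⁻¹⁷ J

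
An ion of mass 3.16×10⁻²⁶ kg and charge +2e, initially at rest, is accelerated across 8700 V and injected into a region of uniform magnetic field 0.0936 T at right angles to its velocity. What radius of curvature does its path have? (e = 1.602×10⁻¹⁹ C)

Acceleration: |q|V = ½mv² ⇒ v = √(2|q|V/m) = √(2·3.204×10⁻¹⁹·8700/3.16×10⁻²⁶) ≈ 4.200×10⁵ m/s.
In the field: r = mv/(|q|B) = (3.16×10⁻²⁶)(4.200×10⁵)/((3.204×10⁻¹⁹)(0.0936)) ≈ 0.443 m.

r ≈ 0.443 m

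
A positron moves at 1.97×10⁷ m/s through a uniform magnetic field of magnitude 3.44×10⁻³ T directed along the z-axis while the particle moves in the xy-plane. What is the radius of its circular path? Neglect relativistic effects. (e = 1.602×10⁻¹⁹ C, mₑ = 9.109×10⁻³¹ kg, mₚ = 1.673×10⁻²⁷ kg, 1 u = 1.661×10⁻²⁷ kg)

The magnetic force provides the centripetal force: |q|vB = mv²/r.
r = mv/(|q|B) = (9.109×10⁻³¹)(1.97×10⁷)/((1.602×10⁻¹⁹)(3.44×10⁻³)) ≈ 0.0326 m.

r ≈ 0.0326 m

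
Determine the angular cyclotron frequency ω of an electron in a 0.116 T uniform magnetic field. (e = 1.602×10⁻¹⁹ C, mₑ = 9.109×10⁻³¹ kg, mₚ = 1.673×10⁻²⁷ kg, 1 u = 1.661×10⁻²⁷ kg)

ω = |q|B/m.
ω = (1.602×10⁻¹⁹)(0.116)/9.109×10⁻³¹ ≈ 2.04×10¹⁰ rad/s.

ω ≈ 2.04×10¹⁰ rad/s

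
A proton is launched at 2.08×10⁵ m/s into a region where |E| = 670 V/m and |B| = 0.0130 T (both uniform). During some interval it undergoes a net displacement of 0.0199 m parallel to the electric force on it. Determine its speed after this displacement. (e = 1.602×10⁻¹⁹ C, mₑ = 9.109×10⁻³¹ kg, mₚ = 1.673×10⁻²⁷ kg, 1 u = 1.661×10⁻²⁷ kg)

B does no work; ΔKE = |q|E d.
½mv_f² = ½mv₀² + |q|Ed = ½(1.673×10⁻²⁷)(2.08×10⁵)² + (1.602×10⁻¹⁹)(670)(0.0199) ≈ 3.619×10⁻¹⁷ J + 2.136×10⁻¹⁸ J ≈ 3.833×10⁻¹⁷ J.
v_f = √(2·3.833×10⁻¹⁷/1.673×10⁻²⁷) ≈ 2.14×10⁵ m/s.

v_f ≈ 2.14×10⁵ m/s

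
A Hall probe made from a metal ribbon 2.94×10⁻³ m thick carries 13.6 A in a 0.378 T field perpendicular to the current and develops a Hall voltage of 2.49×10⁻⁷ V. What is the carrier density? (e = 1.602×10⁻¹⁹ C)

From V_H = IB/(n e t), n = IB/(V_H e t).
n = (13.6)(0.378)/((2.49×10⁻⁷)(1.602×10⁻¹⁹)(2.94×10⁻³)) ≈ 4.38×10²⁸ m⁻³.

n ≈ 4.38×10²⁸ m⁻³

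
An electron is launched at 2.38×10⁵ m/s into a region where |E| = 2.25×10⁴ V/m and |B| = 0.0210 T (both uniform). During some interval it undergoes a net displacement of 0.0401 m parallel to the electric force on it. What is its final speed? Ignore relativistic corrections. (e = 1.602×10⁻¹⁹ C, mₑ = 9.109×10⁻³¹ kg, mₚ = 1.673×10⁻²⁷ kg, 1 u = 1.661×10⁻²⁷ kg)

v_f ≈ 1.78×10⁷ m/s

B does no work; ΔKE = |q|E d.
½mv_f² = ½mv₀² + |q|Ed = ½(9.109×10⁻³¹)(2.38×10⁵)² + (1.602×10⁻¹⁹)(2.25×10⁴)(0.0401) ≈ 2.580×10⁻²⁰ J + 1.445×10⁻¹⁶ J ≈ 1.446×10⁻¹⁶ J.
v_f = √(2·1.446×10⁻¹⁶/9.109×10⁻³¹) ≈ 1.78×10⁷ m/s.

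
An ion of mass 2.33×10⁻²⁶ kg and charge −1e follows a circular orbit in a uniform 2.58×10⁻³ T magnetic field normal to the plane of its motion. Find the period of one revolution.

T ≈ 3.54×10⁻⁴ s

The cyclotron period depends only on m, q, B: T = 2πm/(|q|B).
T = 2π(2.33×10⁻²⁶)/((1.602×10⁻¹⁹)(2.58×10⁻³)) ≈ 3.54×10⁻⁴ s.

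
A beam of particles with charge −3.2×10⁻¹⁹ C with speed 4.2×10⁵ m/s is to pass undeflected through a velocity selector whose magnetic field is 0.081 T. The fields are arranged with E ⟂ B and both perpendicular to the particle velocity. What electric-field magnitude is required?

For straight-line motion qE = qvB, so E = vB.
E = 4.2×10⁵ × 0.081 = 3.4×10⁴ V/m.

E = 3.4×10⁴ V/m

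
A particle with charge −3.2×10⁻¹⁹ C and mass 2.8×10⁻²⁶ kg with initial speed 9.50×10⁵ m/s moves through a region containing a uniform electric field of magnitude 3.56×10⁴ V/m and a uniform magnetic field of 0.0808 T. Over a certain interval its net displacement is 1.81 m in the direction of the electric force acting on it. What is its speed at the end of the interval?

v_f ≈ 1.54×10⁶ m/s

B does no work; ΔKE = |q|E d.
½mv_f² = ½mv₀² + |q|Ed = ½(2.8×10⁻²⁶)(9.50×10⁵)² + (3.2×10⁻¹⁹)(3.56×10⁴)(1.81) ≈ 1.264×10⁻¹⁴ J + 2.062×10⁻¹⁴ J ≈ 3.325×10⁻¹⁴ J.
v_f = √(2·3.325×10⁻¹⁴/2.8×10⁻²⁶) ≈ 1.54×10⁶ m/s.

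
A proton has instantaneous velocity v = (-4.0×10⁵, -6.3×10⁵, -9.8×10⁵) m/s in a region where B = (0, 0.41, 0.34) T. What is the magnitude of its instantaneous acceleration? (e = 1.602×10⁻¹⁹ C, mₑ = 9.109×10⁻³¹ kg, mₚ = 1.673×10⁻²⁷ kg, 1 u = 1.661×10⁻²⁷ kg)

v×B = (1.88×10⁵, 1.36×10⁵, -1.64×10⁵) N/C.
F = q v×B = (1.602×10⁻¹⁹ C)·(1.88×10⁵, 1.36×10⁵, -1.64×10⁵) = (3.01×10⁻¹⁴, 2.18×10⁻¹⁴, -2.63×10⁻¹⁴) N.
|a| = |F|/m = 4.548×10⁻¹⁴/1.673×10⁻²⁷ ≈ 2.72×10¹³ m/s².

|a| ≈ 2.72×10¹³ m/s²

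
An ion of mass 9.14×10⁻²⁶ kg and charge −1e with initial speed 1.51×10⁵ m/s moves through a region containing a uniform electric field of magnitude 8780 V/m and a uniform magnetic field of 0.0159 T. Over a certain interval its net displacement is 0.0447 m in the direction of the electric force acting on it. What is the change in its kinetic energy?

The magnetic force is always ⟂ v and does no work; only the electric force changes KE.
ΔKE = F_E · d = |q|E d = (1.602×10⁻¹⁹)(8780)(0.0447) ≈ 6.29×10⁻¹⁷ J.

ΔKE ≈ 6.29×10⁻¹⁷ J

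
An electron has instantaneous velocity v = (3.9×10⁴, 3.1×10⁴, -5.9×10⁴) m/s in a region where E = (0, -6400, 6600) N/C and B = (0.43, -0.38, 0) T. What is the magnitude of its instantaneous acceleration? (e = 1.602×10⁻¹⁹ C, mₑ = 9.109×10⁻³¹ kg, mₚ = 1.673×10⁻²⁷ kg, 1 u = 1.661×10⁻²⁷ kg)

|a| ≈ 7.82×10¹⁵ m/s²

v×B = (-2.24×10⁴, -2.54×10⁴, -2.82×10⁴) N/C.
E + v×B = (-2.24×10⁴, -3.18×10⁴, -2.16×10⁴) N/C.
F = q(E + v×B) = (−1.602×10⁻¹⁹ C)·(-2.24×10⁴, -3.18×10⁴, -2.16×10⁴) = (3.59×10⁻¹⁵, 5.09×10⁻¹⁵, 3.45×10⁻¹⁵) N.
|a| = |F|/m = 7.122×10⁻¹⁵/9.109×10⁻³¹ ≈ 7.82×10¹⁵ m/s².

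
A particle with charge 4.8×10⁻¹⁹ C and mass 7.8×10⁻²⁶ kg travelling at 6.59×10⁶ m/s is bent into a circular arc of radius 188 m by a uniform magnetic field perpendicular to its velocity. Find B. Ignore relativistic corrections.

From |q|vB = mv²/r, B = mv/(|q|r).
B = (7.8×10⁻²⁶)(6.59×10⁶)/((4.8×10⁻¹⁹)(188)) ≈ 5.70×10⁻³ T.

B ≈ 5.70×10⁻³ T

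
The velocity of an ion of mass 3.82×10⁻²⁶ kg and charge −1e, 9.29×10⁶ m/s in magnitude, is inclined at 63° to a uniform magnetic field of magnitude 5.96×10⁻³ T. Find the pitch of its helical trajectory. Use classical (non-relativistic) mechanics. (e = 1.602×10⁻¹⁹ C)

p ≈ 1060 m

v∥ = v cosθ = 9.29×10⁶·cos63° ≈ 4.218×10⁶ m/s.
T = 2πm/(|q|B) = 2π(3.82×10⁻²⁶)/((1.602×10⁻¹⁹)(5.96×10⁻³)) ≈ 2.514×10⁻⁴ s.
pitch = v∥ T = (4.218×10⁶)(2.514×10⁻⁴) ≈ 1060 m.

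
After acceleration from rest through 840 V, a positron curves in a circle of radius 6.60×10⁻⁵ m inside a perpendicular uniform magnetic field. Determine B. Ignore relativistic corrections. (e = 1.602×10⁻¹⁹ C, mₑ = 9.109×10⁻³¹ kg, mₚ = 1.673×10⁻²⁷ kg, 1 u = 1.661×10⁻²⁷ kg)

v = √(2|q|V/m) = √(2·1.602×10⁻¹⁹·840/9.109×10⁻³¹) ≈ 1.719×10⁷ m/s.
B = mv/(|q|r) = (9.109×10⁻³¹)(1.719×10⁷)/((1.602×10⁻¹⁹)(6.60×10⁻⁵)) ≈ 1.48 T.

B ≈ 1.48 T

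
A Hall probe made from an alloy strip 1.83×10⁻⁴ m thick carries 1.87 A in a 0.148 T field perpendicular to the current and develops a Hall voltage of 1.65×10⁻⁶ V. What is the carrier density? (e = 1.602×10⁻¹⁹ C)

n ≈ 5.72×10²⁷ m⁻³

From V_H = IB/(n e t), n = IB/(V_H e t).
n = (1.87)(0.148)/((1.65×10⁻⁶)(1.602×10⁻¹⁹)(1.83×10⁻⁴)) ≈ 5.72×10²⁷ m⁻³.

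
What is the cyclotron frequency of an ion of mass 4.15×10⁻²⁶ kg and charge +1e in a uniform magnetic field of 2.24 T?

f ≈ 1.38×10⁶ Hz

f = |q|B/(2πm).
f = (1.602×10⁻¹⁹)(2.24)/(2π·4.15×10⁻²⁶) ≈ 1.38×10⁶ Hz.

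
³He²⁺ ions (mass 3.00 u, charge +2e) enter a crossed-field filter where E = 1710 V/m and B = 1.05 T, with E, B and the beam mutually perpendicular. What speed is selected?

v = 1630 m/s

Zero net Lorentz force requires |qE| = |q v×B|, i.e. E = vB.
v = E/B = 1710/1.05 = 1630 m/s.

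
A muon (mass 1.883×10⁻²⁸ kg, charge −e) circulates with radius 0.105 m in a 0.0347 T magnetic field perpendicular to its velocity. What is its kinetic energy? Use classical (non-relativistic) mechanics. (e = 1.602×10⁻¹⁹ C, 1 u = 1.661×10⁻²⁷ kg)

v = |q|Br/m, then KE = ½mv² = (qBr)²/(2m).
v = (1.602×10⁻¹⁹)(0.0347)(0.105)/1.883×10⁻²⁸ ≈ 3.100×10⁶ m/s.
KE = ½(1.883×10⁻²⁸)(3.100×10⁶)² ≈ 9.05×10⁻¹⁶ J = 5650 eV.

KE ≈ 5650 eV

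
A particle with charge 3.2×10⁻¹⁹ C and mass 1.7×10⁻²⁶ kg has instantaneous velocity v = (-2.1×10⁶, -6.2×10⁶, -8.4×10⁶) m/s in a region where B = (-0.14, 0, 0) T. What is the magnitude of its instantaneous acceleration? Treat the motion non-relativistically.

|a| ≈ 2.75×10¹³ m/s²

v×B = (0, 1.18×10⁶, -8.68×10⁵) N/C.
F = q v×B = (3.2×10⁻¹⁹ C)·(0, 1.18×10⁶, -8.68×10⁵) = (0, 3.76×10⁻¹³, -2.78×10⁻¹³) N.
|a| = |F|/m = 4.677×10⁻¹³/1.7×10⁻²⁶ ≈ 2.75×10¹³ m/s².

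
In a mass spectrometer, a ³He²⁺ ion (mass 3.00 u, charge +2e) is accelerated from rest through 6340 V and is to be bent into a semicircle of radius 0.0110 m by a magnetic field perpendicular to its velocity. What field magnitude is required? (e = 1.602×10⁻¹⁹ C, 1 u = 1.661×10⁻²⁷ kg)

v = √(2|q|V/m) = √(2·3.204×10⁻¹⁹·6340/4.983×10⁻²⁷) ≈ 9.029×10⁵ m/s.
B = mv/(|q|r) = (4.983×10⁻²⁷)(9.029×10⁵)/((3.204×10⁻¹⁹)(0.0110)) ≈ 1.28 T.

B ≈ 1.28 T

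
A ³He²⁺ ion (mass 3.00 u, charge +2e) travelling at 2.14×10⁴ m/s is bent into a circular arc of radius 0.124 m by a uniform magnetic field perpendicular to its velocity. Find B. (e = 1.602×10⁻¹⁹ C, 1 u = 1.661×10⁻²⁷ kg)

B ≈ 2.68×10⁻³ T

From |q|vB = mv²/r, B = mv/(|q|r).
B = (4.983×10⁻²⁷)(2.14×10⁴)/((3.204×10⁻¹⁹)(0.124)) ≈ 2.68×10⁻³ T.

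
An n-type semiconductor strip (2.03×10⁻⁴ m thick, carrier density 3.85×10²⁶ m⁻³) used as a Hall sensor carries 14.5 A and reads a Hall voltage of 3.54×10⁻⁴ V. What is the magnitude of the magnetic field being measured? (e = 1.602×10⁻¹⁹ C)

From V_H = IB/(n e t), B = V_H n e t / I.
B = (3.54×10⁻⁴)(3.85×10²⁶)(1.602×10⁻¹⁹)(2.03×10⁻⁴)/14.5 ≈ 0.306 T.

B ≈ 0.306 T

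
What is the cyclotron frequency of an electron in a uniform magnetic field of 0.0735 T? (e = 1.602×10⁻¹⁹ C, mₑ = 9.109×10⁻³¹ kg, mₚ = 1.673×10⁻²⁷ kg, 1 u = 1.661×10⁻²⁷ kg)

f ≈ 2.06×10⁹ Hz

f = |q|B/(2πm).
f = (1.602×10⁻¹⁹)(0.0735)/(2π·9.109×10⁻³¹) ≈ 2.06×10⁹ Hz.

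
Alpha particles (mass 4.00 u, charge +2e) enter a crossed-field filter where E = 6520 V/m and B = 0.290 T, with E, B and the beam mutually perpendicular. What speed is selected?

Straight-line motion ⇒ electric and magnetic forces cancel, so E = vB.
v = E/B = 6520/0.290 = 2.25×10⁴ m/s.
The result is independent of the particle's charge and mass.

v = 2.25×10⁴ m/s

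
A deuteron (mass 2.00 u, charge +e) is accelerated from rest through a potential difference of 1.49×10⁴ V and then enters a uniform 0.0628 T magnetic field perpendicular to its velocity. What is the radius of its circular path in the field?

Acceleration: |q|V = ½mv² ⇒ v = √(2|q|V/m) = √(2·1.602×10⁻¹⁹·1.49×10⁴/3.322×10⁻²⁷) ≈ 1.199×10⁶ m/s.
In the field: r = mv/(|q|B) = (3.322×10⁻²⁷)(1.199×10⁶)/((1.602×10⁻¹⁹)(0.0628)) ≈ 0.396 m.

r ≈ 0.396 m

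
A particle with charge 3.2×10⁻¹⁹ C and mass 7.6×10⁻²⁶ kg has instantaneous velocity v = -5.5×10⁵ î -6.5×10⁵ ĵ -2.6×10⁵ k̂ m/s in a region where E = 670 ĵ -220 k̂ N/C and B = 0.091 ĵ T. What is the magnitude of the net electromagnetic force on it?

|F| ≈ 1.78×10⁻¹⁴ N

v×B = (2.37×10⁴, 0, -5.00×10⁴) N/C.
E + v×B = (2.37×10⁴, 670, -5.03×10⁴) N/C.
F = q(E + v×B) = (3.2×10⁻¹⁹ C)·(2.37×10⁴, 670, -5.03×10⁴) = (7.57×10⁻¹⁵, 2.14×10⁻¹⁶, -1.61×10⁻¹⁴) N.
|F| = 1.78×10⁻¹⁴ N.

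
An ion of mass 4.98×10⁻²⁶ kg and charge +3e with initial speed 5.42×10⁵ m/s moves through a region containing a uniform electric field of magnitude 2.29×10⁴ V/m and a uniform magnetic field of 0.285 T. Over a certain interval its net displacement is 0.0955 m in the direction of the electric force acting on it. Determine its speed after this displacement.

B does no work; ΔKE = |q|E d.
½mv_f² = ½mv₀² + |q|Ed = ½(4.98×10⁻²⁶)(5.42×10⁵)² + (4.806×10⁻¹⁹)(2.29×10⁴)(0.0955) ≈ 7.315×10⁻¹⁵ J + 1.051×10⁻¹⁵ J ≈ 8.366×10⁻¹⁵ J.
v_f = √(2·8.366×10⁻¹⁵/4.98×10⁻²⁶) ≈ 5.80×10⁵ m/s.

v_f ≈ 5.80×10⁵ m/s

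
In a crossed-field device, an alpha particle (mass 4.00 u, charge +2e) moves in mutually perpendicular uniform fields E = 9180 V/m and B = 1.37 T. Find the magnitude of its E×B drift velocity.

The steady drift has the magnetic force balancing the electric force, so v_d = E/B.
v_d = 9180/1.37 = 6700 m/s.

v_d ≈ 6700 m/s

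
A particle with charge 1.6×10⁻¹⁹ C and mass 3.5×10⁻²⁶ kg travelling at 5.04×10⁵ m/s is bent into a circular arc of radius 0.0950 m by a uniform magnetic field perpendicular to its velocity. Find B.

From |q|vB = mv²/r, B = mv/(|q|r).
B = (3.5×10⁻²⁶)(5.04×10⁵)/((1.6×10⁻¹⁹)(0.0950)) ≈ 1.16 T.

B ≈ 1.16 T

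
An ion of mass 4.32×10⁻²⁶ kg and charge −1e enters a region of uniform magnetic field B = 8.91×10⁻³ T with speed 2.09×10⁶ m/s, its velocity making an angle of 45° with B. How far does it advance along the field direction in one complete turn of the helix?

v∥ = v cosθ = 2.09×10⁶·cos45° ≈ 1.478×10⁶ m/s.
T = 2πm/(|q|B) = 2π(4.32×10⁻²⁶)/((1.602×10⁻¹⁹)(8.91×10⁻³)) ≈ 1.902×10⁻⁴ s.
pitch = v∥ T = (1.478×10⁶)(1.902×10⁻⁴) ≈ 281 m.

p ≈ 281 m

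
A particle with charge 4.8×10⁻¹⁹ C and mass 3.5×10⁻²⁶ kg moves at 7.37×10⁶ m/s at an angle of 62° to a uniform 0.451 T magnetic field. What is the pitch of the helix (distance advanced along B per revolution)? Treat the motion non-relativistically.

v∥ = v cosθ = 7.37×10⁶·cos62° ≈ 3.460×10⁶ m/s.
T = 2πm/(|q|B) = 2π(3.5×10⁻²⁶)/((4.8×10⁻¹⁹)(0.451)) ≈ 1.016×10⁻⁶ s.
pitch = v∥ T = (3.460×10⁶)(1.016×10⁻⁶) ≈ 3.51 m.

p ≈ 3.51 m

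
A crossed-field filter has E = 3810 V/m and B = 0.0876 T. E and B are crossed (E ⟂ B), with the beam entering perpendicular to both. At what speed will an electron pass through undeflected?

For undeflected motion the electric and magnetic forces balance: qE = qvB.
v = E/B = 3810/0.0876 = 4.35×10⁴ m/s.
The result is independent of the particle's charge and mass.

v = 4.35×10⁴ m/s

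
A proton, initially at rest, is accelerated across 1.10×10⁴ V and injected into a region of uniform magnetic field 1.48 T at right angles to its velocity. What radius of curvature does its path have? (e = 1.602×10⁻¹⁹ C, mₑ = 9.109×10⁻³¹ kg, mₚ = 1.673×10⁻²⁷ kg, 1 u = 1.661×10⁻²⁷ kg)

r ≈ 0.0102 m

Acceleration: |q|V = ½mv² ⇒ v = √(2|q|V/m) = √(2·1.602×10⁻¹⁹·1.10×10⁴/1.673×10⁻²⁷) ≈ 1.451×10⁶ m/s.
In the field: r = mv/(|q|B) = (1.673×10⁻²⁷)(1.451×10⁶)/((1.602×10⁻¹⁹)(1.48)) ≈ 0.0102 m.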